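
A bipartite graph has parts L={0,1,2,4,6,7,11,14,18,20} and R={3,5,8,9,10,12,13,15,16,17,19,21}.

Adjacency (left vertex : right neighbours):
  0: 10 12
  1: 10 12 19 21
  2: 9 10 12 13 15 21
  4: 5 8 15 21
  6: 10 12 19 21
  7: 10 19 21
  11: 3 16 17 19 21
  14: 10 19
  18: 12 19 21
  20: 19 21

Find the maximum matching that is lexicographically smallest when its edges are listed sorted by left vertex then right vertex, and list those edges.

Lex-smallest maximum matching: {(0,10), (1,12), (2,9), (4,5), (6,19), (7,21), (11,3)}

|M| = 7 (so the lex-smallest maximum matching has 7 edges)
process left vertices in ascending order; for each, take the smallest-labelled available neighbour that still permits 7 edges overall, or leave it unmatched if none does
lex-smallest matching: {0-10, 1-12, 2-9, 4-5, 6-19, 7-21, 11-3}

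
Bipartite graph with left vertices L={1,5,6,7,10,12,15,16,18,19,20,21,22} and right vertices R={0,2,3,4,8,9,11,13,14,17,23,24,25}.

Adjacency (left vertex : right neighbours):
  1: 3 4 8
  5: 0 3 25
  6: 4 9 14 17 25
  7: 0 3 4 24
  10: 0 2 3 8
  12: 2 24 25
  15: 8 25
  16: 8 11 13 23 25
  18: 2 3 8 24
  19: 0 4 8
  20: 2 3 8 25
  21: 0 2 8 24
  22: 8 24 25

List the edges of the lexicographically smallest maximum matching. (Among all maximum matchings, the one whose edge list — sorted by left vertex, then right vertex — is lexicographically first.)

Lex-smallest maximum matching: {(1,3), (5,0), (6,9), (7,4), (10,2), (12,24), (15,8), (16,11), (20,25)}

|M| = 9 (so the lex-smallest maximum matching has 9 edges)
process left vertices in ascending order; for each, take the smallest-labelled available neighbour that still permits 9 edges overall, or leave it unmatched if none does
lex-smallest matching: {1-3, 5-0, 6-9, 7-4, 10-2, 12-24, 15-8, 16-11, 20-25}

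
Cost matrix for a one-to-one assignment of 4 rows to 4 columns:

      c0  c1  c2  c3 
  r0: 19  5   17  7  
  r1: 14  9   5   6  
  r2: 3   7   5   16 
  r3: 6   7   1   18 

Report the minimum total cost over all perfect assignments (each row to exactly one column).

Minimum assignment cost: 15

optimal assignment: row0→col1 (cost 5), row1→col3 (cost 6), row2→col0 (cost 3), row3→col2 (cost 1)
total = 5 + 6 + 3 + 1 = 15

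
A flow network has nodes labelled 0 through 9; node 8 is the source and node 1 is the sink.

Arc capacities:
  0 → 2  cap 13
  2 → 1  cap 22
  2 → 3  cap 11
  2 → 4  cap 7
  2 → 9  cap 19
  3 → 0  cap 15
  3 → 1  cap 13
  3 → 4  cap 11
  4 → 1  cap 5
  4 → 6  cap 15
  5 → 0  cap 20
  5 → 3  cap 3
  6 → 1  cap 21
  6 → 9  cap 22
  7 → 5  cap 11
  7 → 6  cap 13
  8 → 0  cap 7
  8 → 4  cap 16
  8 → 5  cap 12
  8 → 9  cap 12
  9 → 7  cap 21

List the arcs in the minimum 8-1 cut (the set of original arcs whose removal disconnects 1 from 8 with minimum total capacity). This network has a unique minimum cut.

augment #1: 8→4→1 push 5
augment #2: 8→0→2→1 push 7
augment #3: 8→4→6→1 push 11
augment #4: 8→5→3→1 push 3
augment #5: 8→5→0→2→1 push 6
augment #6: 8→9→7→6→1 push 10
max flow = 42; residual-reachable set from 8 gives S-side
cut edges (S→T): {(0,2), (4,1), (5,3), (6,1)} total cap 42

Min-cut arcs: {(0,2), (4,1), (5,3), (6,1)} (total capacity 42)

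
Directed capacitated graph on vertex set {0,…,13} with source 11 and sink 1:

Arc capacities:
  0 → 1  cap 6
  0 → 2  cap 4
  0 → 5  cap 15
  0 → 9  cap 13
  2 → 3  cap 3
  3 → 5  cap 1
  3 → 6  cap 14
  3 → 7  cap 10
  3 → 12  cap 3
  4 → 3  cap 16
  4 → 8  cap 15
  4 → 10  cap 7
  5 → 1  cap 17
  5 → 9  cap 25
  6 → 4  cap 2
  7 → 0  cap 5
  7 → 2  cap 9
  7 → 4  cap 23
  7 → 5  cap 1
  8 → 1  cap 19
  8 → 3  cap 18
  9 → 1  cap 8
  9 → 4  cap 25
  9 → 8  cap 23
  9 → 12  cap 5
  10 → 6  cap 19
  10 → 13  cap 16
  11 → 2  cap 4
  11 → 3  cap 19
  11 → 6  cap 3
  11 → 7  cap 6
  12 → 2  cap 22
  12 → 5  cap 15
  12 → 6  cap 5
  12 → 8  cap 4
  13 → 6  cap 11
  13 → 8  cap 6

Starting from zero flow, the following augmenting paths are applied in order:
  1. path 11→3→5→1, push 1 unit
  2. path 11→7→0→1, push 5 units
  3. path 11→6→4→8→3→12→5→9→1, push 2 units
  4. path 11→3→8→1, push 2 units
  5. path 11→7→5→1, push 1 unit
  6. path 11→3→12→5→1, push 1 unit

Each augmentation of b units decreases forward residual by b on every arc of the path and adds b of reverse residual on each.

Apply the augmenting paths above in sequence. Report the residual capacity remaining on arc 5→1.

Residual capacity of (5,1): 14

after path 1 (11→3→5→1, push 1): res(5,1)=16
after path 2 (11→7→0→1, push 5): res(5,1)=16
after path 3 (11→6→4→8→3→12→5→9→1, push 2): res(5,1)=16
after path 4 (11→3→8→1, push 2): res(5,1)=16
after path 5 (11→7→5→1, push 1): res(5,1)=15
after path 6 (11→3→12→5→1, push 1): res(5,1)=14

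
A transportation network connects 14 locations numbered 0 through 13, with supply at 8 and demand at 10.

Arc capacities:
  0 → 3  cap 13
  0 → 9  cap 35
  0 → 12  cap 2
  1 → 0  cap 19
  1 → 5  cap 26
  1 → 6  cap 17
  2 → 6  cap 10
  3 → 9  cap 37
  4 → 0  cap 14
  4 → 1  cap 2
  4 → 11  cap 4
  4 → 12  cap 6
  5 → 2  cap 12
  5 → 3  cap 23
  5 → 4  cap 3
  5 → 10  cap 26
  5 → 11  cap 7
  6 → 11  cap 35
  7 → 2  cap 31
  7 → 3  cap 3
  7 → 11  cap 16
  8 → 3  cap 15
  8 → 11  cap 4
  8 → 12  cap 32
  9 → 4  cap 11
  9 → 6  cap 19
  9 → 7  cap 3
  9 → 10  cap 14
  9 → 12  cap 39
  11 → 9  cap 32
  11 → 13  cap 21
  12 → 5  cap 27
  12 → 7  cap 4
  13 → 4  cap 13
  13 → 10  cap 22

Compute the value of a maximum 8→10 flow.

Maximum flow value: 50

augment #1: 8→3→9→10 bottleneck 14, total now 14
augment #2: 8→11→13→10 bottleneck 4, total now 18
augment #3: 8→12→5→10 bottleneck 26, total now 44
augment #4: 8→12→5→11→13→10 bottleneck 1, total now 45
augment #5: 8→12→7→11→13→10 bottleneck 4, total now 49
augment #6: 8→3→9→4→11→13→10 bottleneck 1, total now 50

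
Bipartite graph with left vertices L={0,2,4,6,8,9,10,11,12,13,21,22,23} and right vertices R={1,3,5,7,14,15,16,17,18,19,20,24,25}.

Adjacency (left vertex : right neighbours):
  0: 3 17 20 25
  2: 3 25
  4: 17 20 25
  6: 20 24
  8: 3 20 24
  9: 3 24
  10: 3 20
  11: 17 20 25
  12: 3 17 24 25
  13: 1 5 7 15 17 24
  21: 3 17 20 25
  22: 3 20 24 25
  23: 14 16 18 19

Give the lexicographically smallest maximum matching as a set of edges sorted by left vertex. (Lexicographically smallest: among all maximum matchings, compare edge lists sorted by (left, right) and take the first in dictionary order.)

Lex-smallest maximum matching: {(0,3), (2,25), (4,17), (6,20), (8,24), (13,1), (23,14)}

|M| = 7 (so the lex-smallest maximum matching has 7 edges)
process left vertices in ascending order; for each, take the smallest-labelled available neighbour that still permits 7 edges overall, or leave it unmatched if none does
lex-smallest matching: {0-3, 2-25, 4-17, 6-20, 8-24, 13-1, 23-14}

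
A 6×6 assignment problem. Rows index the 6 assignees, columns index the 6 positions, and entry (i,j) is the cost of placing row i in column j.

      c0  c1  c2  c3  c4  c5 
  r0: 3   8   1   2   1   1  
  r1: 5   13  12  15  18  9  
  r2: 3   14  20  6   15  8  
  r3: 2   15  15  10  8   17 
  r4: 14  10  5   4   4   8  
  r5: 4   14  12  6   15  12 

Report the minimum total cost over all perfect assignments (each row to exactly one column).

optimal assignment: row0→col2 (cost 1), row1→col1 (cost 13), row2→col5 (cost 8), row3→col0 (cost 2), row4→col4 (cost 4), row5→col3 (cost 6)
total = 1 + 13 + 8 + 2 + 4 + 6 = 34

Minimum assignment cost: 34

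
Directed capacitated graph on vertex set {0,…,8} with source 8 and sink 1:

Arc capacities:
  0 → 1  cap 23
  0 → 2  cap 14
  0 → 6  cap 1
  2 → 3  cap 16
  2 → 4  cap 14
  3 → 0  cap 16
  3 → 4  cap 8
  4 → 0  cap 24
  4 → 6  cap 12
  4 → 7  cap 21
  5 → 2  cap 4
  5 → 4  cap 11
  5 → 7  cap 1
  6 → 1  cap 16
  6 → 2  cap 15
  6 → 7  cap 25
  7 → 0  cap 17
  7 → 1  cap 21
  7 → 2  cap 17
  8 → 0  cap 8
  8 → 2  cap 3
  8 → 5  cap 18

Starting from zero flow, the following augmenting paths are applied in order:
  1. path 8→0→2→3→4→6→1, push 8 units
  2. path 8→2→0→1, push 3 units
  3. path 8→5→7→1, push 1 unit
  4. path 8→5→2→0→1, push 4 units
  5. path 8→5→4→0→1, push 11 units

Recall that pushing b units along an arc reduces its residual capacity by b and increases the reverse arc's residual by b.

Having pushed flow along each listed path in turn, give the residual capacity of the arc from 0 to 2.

Residual capacity of (0,2): 13

after path 1 (8→0→2→3→4→6→1, push 8): res(0,2)=6
after path 2 (8→2→0→1, push 3): res(0,2)=9
after path 3 (8→5→7→1, push 1): res(0,2)=9
after path 4 (8→5→2→0→1, push 4): res(0,2)=13
after path 5 (8→5→4→0→1, push 11): res(0,2)=13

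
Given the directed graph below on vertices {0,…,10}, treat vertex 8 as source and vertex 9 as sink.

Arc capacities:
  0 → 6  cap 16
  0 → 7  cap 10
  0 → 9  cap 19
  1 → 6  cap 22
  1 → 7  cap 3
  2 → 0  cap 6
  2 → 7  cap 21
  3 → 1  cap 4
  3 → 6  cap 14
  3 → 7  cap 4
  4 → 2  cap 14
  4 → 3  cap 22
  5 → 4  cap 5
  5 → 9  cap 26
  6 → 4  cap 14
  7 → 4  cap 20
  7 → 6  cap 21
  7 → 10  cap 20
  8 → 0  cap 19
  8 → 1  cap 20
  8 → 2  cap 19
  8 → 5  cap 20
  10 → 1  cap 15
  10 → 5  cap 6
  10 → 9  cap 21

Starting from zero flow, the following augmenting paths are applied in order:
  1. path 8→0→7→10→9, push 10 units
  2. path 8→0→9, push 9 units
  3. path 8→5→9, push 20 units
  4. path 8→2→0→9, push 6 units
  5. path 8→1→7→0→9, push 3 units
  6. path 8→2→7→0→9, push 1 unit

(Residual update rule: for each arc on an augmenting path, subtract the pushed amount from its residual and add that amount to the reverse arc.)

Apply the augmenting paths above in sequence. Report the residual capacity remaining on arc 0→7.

after path 1 (8→0→7→10→9, push 10): res(0,7)=0
after path 2 (8→0→9, push 9): res(0,7)=0
after path 3 (8→5→9, push 20): res(0,7)=0
after path 4 (8→2→0→9, push 6): res(0,7)=0
after path 5 (8→1→7→0→9, push 3): res(0,7)=3
after path 6 (8→2→7→0→9, push 1): res(0,7)=4

Residual capacity of (0,7): 4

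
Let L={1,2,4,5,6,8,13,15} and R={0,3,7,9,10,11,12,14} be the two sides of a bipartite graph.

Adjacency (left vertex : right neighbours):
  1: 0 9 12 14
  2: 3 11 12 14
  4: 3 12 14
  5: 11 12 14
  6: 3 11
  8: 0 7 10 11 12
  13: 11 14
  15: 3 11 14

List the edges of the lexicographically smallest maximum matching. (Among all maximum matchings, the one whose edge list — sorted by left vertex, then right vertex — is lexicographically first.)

Lex-smallest maximum matching: {(1,0), (2,3), (4,12), (5,11), (8,7), (13,14)}

|M| = 6 (so the lex-smallest maximum matching has 6 edges)
process left vertices in ascending order; for each, take the smallest-labelled available neighbour that still permits 6 edges overall, or leave it unmatched if none does
lex-smallest matching: {1-0, 2-3, 4-12, 5-11, 8-7, 13-14}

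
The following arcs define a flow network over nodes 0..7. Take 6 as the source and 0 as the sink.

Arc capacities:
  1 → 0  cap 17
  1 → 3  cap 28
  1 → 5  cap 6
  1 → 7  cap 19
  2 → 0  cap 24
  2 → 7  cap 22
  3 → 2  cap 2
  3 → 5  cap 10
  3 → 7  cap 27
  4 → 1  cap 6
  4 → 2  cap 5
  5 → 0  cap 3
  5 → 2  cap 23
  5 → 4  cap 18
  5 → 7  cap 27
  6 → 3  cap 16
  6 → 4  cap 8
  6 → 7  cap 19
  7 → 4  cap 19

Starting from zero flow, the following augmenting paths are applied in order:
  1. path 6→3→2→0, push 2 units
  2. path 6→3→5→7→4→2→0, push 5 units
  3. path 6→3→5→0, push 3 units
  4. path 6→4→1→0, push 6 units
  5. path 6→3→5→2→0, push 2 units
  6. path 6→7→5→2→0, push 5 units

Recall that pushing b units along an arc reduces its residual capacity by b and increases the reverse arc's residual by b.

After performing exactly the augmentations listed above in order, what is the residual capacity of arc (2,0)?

after path 1 (6→3→2→0, push 2): res(2,0)=22
after path 2 (6→3→5→7→4→2→0, push 5): res(2,0)=17
after path 3 (6→3→5→0, push 3): res(2,0)=17
after path 4 (6→4→1→0, push 6): res(2,0)=17
after path 5 (6→3→5→2→0, push 2): res(2,0)=15
after path 6 (6→7→5→2→0, push 5): res(2,0)=10

Residual capacity of (2,0): 10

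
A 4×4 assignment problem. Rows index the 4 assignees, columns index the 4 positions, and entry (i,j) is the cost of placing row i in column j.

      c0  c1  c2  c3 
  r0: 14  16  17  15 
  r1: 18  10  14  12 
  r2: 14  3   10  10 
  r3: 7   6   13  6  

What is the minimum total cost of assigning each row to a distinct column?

optimal assignment: row0→col0 (cost 14), row1→col2 (cost 14), row2→col1 (cost 3), row3→col3 (cost 6)
total = 14 + 14 + 3 + 6 = 37

Minimum assignment cost: 37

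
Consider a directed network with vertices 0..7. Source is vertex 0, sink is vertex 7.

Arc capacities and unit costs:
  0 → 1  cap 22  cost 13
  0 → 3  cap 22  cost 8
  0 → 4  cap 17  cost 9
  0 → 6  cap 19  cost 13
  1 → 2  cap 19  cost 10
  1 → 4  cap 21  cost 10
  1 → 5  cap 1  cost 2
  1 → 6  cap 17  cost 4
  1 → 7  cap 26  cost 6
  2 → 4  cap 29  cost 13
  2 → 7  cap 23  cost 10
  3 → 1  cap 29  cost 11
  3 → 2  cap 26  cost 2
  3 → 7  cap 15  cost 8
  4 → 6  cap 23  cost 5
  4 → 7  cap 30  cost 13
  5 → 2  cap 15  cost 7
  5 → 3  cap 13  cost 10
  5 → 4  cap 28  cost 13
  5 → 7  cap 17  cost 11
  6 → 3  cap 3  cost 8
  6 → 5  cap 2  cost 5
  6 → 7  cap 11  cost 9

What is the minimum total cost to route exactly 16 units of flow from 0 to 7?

shortest-cost path #1: 0→3→7 push 15 @ unit cost 16 (adds 240)
shortest-cost path #2: 0→1→7 push 1 @ unit cost 19 (adds 19)
total cost = 259

Minimum cost for 16 units: 259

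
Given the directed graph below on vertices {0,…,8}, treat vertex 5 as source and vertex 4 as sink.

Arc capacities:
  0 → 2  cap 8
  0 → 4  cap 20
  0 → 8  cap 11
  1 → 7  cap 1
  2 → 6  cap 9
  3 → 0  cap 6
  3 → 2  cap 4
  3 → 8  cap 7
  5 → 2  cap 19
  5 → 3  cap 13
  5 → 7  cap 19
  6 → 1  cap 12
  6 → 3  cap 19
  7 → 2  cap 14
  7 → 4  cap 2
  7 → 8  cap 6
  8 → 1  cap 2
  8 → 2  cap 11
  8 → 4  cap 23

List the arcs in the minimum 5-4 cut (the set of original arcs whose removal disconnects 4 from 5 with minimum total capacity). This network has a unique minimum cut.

augment #1: 5→7→4 push 2
augment #2: 5→3→0→4 push 6
augment #3: 5→3→8→4 push 7
augment #4: 5→7→8→4 push 6
max flow = 21; residual-reachable set from 5 gives S-side
cut edges (S→T): {(3,0), (3,8), (7,4), (7,8)} total cap 21

Min-cut arcs: {(3,0), (3,8), (7,4), (7,8)} (total capacity 21)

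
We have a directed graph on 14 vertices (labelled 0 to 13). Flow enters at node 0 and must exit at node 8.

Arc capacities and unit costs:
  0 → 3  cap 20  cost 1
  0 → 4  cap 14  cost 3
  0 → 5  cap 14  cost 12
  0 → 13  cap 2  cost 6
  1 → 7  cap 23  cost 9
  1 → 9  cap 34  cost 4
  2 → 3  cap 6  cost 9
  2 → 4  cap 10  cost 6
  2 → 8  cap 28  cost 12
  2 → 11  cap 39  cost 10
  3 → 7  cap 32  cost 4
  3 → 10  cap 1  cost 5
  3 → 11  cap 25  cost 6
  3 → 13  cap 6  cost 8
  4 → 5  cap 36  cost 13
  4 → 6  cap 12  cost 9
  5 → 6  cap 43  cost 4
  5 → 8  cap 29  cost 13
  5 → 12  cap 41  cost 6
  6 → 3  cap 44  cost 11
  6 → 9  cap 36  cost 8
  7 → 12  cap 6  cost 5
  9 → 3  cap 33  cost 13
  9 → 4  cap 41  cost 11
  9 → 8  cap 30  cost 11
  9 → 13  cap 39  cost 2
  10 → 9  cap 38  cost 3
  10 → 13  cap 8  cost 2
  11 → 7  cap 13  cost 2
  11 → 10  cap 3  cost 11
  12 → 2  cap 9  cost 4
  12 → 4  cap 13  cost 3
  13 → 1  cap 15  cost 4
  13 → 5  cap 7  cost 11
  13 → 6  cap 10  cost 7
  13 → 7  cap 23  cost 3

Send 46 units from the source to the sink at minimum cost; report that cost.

Minimum cost for 46 units: 1246

shortest-cost path #1: 0→3→10→9→8 push 1 @ unit cost 20 (adds 20)
shortest-cost path #2: 0→5→8 push 14 @ unit cost 25 (adds 350)
shortest-cost path #3: 0→13→1→9→8 push 2 @ unit cost 25 (adds 50)
shortest-cost path #4: 0→3→7→12→2→8 push 6 @ unit cost 26 (adds 156)
shortest-cost path #5: 0→3→13→1→9→8 push 6 @ unit cost 28 (adds 168)
shortest-cost path #6: 0→4→5→8 push 14 @ unit cost 29 (adds 406)
shortest-cost path #7: 0→3→11→10→9→8 push 3 @ unit cost 32 (adds 96)
total cost = 1246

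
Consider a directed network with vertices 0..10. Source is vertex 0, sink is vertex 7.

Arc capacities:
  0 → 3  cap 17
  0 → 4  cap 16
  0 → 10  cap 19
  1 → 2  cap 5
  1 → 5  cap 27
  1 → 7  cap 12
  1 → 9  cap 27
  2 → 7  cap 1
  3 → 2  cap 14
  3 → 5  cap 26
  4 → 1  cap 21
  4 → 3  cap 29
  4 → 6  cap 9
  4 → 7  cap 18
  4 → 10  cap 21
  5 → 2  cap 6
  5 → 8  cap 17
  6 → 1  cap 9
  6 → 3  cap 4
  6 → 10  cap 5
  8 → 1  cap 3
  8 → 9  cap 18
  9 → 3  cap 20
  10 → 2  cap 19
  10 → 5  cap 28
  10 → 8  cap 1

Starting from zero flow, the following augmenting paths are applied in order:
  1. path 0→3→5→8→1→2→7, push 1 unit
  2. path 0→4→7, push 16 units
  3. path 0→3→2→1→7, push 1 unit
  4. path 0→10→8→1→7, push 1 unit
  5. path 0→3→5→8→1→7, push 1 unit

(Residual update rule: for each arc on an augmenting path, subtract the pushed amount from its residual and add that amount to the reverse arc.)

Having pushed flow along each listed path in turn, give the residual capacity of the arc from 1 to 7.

Residual capacity of (1,7): 9

after path 1 (0→3→5→8→1→2→7, push 1): res(1,7)=12
after path 2 (0→4→7, push 16): res(1,7)=12
after path 3 (0→3→2→1→7, push 1): res(1,7)=11
after path 4 (0→10→8→1→7, push 1): res(1,7)=10
after path 5 (0→3→5→8→1→7, push 1): res(1,7)=9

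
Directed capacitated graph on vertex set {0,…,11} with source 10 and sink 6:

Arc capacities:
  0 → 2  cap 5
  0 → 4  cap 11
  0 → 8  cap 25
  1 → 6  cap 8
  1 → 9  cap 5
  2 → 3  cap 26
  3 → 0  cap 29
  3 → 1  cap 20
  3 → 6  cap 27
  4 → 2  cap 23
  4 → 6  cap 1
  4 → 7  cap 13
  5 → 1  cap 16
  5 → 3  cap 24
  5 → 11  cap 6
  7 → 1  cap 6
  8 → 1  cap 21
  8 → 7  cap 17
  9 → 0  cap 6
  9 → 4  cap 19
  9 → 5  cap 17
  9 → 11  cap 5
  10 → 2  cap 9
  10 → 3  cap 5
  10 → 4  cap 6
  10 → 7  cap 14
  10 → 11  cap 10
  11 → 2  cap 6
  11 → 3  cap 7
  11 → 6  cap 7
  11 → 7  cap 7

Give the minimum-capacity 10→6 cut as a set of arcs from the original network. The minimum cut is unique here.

augment #1: 10→3→6 push 5
augment #2: 10→4→6 push 1
augment #3: 10→11→6 push 7
augment #4: 10→2→3→6 push 9
augment #5: 10→7→1→6 push 6
augment #6: 10→11→3→6 push 3
augment #7: 10→4→2→3→6 push 5
max flow = 36; residual-reachable set from 10 gives S-side
cut edges (S→T): {(7,1), (10,2), (10,3), (10,4), (10,11)} total cap 36

Min-cut arcs: {(7,1), (10,2), (10,3), (10,4), (10,11)} (total capacity 36)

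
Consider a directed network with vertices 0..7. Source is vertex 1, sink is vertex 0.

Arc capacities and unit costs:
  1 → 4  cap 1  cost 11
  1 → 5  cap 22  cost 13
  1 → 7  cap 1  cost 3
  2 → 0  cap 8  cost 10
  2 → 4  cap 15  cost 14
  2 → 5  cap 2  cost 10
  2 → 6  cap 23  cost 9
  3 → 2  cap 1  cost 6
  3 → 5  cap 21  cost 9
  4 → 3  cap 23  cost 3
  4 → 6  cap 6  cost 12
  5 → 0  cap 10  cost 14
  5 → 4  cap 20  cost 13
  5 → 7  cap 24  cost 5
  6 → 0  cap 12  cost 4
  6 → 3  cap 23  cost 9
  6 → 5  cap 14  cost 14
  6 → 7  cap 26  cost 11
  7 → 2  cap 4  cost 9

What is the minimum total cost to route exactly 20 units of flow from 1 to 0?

Minimum cost for 20 units: 640

shortest-cost path #1: 1→7→2→0 push 1 @ unit cost 22 (adds 22)
shortest-cost path #2: 1→5→0 push 10 @ unit cost 27 (adds 270)
shortest-cost path #3: 1→4→6→0 push 1 @ unit cost 27 (adds 27)
shortest-cost path #4: 1→5→7→2→0 push 3 @ unit cost 37 (adds 111)
shortest-cost path #5: 1→5→4→6→0 push 5 @ unit cost 42 (adds 210)
total cost = 640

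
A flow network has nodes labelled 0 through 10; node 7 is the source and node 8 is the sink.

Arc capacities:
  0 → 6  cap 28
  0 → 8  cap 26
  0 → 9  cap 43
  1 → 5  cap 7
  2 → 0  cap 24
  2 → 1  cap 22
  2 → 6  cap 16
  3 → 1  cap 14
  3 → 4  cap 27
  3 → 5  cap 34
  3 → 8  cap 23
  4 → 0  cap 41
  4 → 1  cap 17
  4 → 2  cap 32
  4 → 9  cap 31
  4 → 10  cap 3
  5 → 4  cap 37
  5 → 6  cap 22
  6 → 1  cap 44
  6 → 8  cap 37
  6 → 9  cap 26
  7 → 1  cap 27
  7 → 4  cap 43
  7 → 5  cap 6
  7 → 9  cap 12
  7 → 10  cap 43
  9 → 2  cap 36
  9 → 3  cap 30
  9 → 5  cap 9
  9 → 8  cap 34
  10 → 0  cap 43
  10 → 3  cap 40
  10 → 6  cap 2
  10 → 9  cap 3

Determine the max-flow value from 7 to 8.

augment #1: 7→9→8 bottleneck 12, total now 12
augment #2: 7→4→0→8 bottleneck 26, total now 38
augment #3: 7→4→9→8 bottleneck 17, total now 55
augment #4: 7→5→6→8 bottleneck 6, total now 61
augment #5: 7→10→3→8 bottleneck 23, total now 84
augment #6: 7→10→6→8 bottleneck 2, total now 86
augment #7: 7→10→9→8 bottleneck 3, total now 89
augment #8: 7→1→5→6→8 bottleneck 7, total now 96
augment #9: 7→10→0→6→8 bottleneck 15, total now 111

Maximum flow value: 111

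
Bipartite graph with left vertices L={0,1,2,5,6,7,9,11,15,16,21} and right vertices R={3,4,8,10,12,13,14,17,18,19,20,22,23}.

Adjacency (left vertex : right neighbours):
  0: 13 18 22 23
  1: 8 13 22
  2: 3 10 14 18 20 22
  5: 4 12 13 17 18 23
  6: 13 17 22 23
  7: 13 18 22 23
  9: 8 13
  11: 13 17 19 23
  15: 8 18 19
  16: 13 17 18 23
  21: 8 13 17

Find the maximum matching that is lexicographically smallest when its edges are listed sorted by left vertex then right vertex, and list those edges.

|M| = 9 (so the lex-smallest maximum matching has 9 edges)
process left vertices in ascending order; for each, take the smallest-labelled available neighbour that still permits 9 edges overall, or leave it unmatched if none does
lex-smallest matching: {0-13, 1-8, 2-3, 5-4, 6-17, 7-22, 11-19, 15-18, 16-23}

Lex-smallest maximum matching: {(0,13), (1,8), (2,3), (5,4), (6,17), (7,22), (11,19), (15,18), (16,23)}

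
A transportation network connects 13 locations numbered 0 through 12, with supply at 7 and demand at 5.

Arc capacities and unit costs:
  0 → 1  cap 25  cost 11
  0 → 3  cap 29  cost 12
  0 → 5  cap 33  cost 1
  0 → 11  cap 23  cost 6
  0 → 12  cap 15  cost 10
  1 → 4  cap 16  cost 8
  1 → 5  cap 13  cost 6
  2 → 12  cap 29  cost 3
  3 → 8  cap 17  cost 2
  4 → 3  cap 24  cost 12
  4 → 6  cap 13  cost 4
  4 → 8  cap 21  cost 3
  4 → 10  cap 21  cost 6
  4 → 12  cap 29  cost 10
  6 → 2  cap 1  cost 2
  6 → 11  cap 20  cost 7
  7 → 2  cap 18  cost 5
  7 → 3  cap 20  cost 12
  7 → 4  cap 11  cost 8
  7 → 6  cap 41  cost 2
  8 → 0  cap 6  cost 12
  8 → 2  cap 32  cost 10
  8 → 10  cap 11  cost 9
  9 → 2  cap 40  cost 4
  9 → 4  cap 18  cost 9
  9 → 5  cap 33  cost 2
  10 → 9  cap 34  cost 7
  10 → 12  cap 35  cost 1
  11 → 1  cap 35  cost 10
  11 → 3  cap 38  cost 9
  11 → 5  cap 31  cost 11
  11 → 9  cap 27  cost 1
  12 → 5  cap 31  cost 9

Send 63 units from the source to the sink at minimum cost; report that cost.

shortest-cost path #1: 7→6→11→9→5 push 20 @ unit cost 12 (adds 240)
shortest-cost path #2: 7→6→2→12→5 push 1 @ unit cost 16 (adds 16)
shortest-cost path #3: 7→2→12→5 push 18 @ unit cost 17 (adds 306)
shortest-cost path #4: 7→4→10→9→5 push 11 @ unit cost 23 (adds 253)
shortest-cost path #5: 7→3→8→0→5 push 6 @ unit cost 27 (adds 162)
shortest-cost path #6: 7→3→8→10→9→5 push 2 @ unit cost 32 (adds 64)
shortest-cost path #7: 7→3→8→10→12→5 push 5 @ unit cost 33 (adds 165)
total cost = 1206

Minimum cost for 63 units: 1206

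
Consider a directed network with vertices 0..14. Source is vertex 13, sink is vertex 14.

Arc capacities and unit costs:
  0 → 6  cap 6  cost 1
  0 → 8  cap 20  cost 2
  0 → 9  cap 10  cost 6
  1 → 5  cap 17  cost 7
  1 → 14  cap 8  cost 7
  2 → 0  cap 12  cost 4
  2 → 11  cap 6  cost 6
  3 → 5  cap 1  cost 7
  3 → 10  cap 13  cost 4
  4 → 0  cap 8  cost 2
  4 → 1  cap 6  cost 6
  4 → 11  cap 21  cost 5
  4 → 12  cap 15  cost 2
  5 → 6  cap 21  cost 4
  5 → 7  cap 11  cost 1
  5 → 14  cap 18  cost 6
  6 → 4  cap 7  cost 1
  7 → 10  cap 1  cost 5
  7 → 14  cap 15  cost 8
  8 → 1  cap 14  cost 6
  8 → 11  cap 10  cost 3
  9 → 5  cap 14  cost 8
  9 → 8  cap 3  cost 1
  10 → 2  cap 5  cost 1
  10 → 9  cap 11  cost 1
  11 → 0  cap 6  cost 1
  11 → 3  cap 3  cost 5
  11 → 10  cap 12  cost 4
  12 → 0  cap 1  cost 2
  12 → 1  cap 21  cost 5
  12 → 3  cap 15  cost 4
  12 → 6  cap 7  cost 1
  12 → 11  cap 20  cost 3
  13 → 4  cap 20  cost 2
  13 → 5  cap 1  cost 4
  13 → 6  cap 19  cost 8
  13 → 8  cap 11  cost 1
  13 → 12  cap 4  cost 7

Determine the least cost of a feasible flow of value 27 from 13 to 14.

shortest-cost path #1: 13→5→14 push 1 @ unit cost 10 (adds 10)
shortest-cost path #2: 13→8→1→14 push 8 @ unit cost 14 (adds 112)
shortest-cost path #3: 13→8→1→5→14 push 3 @ unit cost 20 (adds 60)
shortest-cost path #4: 13→4→1→5→14 push 6 @ unit cost 21 (adds 126)
shortest-cost path #5: 13→4→12→3→5→14 push 1 @ unit cost 21 (adds 21)
shortest-cost path #6: 13→4→12→1→5→14 push 7 @ unit cost 22 (adds 154)
shortest-cost path #7: 13→4→12→1→5→7→14 push 1 @ unit cost 25 (adds 25)
total cost = 508

Minimum cost for 27 units: 508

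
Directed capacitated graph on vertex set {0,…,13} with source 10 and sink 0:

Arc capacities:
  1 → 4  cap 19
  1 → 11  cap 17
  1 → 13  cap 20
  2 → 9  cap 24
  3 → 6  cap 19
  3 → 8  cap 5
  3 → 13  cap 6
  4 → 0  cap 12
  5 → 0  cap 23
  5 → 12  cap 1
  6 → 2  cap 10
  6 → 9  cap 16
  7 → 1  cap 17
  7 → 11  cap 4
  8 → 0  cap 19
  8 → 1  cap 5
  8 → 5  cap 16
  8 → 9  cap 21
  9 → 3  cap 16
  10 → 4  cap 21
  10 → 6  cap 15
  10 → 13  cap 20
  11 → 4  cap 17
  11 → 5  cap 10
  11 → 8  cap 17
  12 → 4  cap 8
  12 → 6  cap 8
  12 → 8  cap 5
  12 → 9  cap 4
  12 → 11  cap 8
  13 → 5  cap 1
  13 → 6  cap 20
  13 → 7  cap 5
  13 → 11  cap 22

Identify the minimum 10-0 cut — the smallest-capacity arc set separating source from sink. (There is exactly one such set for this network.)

augment #1: 10→4→0 push 12
augment #2: 10→13→5→0 push 1
augment #3: 10→13→11→5→0 push 10
augment #4: 10→13→11→8→0 push 9
augment #5: 10→6→9→3→8→0 push 5
augment #6: 10→6→9→3→13→11→8→0 push 3
augment #7: 10→6→9→3→13→7→11→8→0 push 2
augment #8: 10→6→9→3→13→7→11→8→5→0 push 1
max flow = 43; residual-reachable set from 10 gives S-side
cut edges (S→T): {(3,8), (3,13), (4,0), (10,13)} total cap 43

Min-cut arcs: {(3,8), (3,13), (4,0), (10,13)} (total capacity 43)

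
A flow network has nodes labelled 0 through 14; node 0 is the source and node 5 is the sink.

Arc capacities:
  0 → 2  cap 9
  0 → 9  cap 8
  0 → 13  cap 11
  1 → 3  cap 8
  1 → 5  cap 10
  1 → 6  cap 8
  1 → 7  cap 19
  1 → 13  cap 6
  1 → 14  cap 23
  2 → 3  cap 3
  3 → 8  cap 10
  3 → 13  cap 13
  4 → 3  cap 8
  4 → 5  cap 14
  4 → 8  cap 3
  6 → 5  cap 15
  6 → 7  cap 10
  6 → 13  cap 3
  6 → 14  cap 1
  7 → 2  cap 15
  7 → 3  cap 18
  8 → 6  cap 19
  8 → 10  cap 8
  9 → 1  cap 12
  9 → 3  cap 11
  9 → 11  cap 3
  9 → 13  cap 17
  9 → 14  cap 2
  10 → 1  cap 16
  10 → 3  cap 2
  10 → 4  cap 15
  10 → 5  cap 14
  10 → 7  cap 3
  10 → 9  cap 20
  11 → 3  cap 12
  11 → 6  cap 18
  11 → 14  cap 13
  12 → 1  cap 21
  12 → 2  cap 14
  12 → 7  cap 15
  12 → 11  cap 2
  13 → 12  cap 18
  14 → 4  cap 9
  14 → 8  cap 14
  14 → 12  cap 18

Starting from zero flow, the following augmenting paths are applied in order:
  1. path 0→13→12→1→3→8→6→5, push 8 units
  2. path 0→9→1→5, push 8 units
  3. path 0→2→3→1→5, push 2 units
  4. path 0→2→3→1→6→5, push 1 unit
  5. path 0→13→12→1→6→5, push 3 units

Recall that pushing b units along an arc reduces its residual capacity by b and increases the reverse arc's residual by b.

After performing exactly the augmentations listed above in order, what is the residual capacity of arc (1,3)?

after path 1 (0→13→12→1→3→8→6→5, push 8): res(1,3)=0
after path 2 (0→9→1→5, push 8): res(1,3)=0
after path 3 (0→2→3→1→5, push 2): res(1,3)=2
after path 4 (0→2→3→1→6→5, push 1): res(1,3)=3
after path 5 (0→13→12→1→6→5, push 3): res(1,3)=3

Residual capacity of (1,3): 3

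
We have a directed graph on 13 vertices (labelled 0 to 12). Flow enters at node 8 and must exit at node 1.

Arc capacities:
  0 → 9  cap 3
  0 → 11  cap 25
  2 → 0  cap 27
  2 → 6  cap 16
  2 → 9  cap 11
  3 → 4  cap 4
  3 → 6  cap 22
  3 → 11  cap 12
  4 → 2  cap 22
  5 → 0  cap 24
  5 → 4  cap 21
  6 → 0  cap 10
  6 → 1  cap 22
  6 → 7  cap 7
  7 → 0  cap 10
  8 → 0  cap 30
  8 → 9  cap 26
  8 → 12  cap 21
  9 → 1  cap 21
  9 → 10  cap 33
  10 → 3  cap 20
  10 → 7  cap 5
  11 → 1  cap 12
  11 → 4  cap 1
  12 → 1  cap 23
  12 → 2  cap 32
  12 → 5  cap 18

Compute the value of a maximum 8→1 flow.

augment #1: 8→9→1 bottleneck 21, total now 21
augment #2: 8→12→1 bottleneck 21, total now 42
augment #3: 8→0→11→1 bottleneck 12, total now 54
augment #4: 8→9→10→3→6→1 bottleneck 5, total now 59
augment #5: 8→0→9→10→3→6→1 bottleneck 3, total now 62
augment #6: 8→0→11→4→2→6→1 bottleneck 1, total now 63

Maximum flow value: 63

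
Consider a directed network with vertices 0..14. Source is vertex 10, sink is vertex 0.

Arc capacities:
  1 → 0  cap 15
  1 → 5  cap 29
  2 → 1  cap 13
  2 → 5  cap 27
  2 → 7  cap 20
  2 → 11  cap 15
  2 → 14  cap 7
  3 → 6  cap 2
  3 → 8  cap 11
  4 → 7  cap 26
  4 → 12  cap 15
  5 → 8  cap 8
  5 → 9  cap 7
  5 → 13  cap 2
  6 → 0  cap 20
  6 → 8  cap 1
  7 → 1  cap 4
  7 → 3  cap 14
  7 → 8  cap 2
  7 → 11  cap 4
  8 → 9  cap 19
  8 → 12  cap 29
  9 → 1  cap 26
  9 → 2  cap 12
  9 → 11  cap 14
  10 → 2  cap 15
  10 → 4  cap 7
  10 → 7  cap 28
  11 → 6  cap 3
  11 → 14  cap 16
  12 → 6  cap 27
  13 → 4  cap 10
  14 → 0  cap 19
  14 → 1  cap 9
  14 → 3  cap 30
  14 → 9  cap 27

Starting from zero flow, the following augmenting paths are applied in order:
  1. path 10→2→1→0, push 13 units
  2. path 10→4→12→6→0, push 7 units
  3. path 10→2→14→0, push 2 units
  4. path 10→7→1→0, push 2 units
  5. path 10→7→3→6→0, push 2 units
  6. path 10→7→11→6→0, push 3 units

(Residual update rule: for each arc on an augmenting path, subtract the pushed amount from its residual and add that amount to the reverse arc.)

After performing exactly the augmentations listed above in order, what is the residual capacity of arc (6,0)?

after path 1 (10→2→1→0, push 13): res(6,0)=20
after path 2 (10→4→12→6→0, push 7): res(6,0)=13
after path 3 (10→2→14→0, push 2): res(6,0)=13
after path 4 (10→7→1→0, push 2): res(6,0)=13
after path 5 (10→7→3→6→0, push 2): res(6,0)=11
after path 6 (10→7→11→6→0, push 3): res(6,0)=8

Residual capacity of (6,0): 8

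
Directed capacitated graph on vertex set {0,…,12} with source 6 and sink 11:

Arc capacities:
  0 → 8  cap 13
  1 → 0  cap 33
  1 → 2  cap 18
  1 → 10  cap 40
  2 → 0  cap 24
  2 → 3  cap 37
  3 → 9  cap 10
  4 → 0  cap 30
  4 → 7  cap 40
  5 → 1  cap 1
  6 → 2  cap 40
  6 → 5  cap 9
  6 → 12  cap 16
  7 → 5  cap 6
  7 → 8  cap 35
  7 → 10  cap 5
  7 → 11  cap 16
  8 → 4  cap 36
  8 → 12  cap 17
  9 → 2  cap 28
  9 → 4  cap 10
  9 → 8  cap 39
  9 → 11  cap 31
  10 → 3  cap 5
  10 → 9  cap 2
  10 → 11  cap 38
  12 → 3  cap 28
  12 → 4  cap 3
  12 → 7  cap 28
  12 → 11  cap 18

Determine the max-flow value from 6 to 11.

Maximum flow value: 40

augment #1: 6→12→11 bottleneck 16, total now 16
augment #2: 6→2→3→9→11 bottleneck 10, total now 26
augment #3: 6→5→1→10→11 bottleneck 1, total now 27
augment #4: 6→2→0→8→12→11 bottleneck 2, total now 29
augment #5: 6→2→0→8→4→7→11 bottleneck 11, total now 40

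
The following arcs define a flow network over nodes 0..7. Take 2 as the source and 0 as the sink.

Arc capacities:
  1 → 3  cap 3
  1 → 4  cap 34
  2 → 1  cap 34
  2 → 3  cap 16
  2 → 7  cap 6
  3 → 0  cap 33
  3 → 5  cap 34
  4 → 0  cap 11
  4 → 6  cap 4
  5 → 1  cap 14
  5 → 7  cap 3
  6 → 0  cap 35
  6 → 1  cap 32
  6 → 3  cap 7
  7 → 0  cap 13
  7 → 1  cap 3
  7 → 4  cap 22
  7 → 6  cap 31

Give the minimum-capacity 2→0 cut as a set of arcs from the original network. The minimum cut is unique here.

Min-cut arcs: {(1,3), (2,3), (2,7), (4,0), (4,6)} (total capacity 40)

augment #1: 2→3→0 push 16
augment #2: 2→7→0 push 6
augment #3: 2→1→3→0 push 3
augment #4: 2→1→4→0 push 11
augment #5: 2→1→4→6→0 push 4
max flow = 40; residual-reachable set from 2 gives S-side
cut edges (S→T): {(1,3), (2,3), (2,7), (4,0), (4,6)} total cap 40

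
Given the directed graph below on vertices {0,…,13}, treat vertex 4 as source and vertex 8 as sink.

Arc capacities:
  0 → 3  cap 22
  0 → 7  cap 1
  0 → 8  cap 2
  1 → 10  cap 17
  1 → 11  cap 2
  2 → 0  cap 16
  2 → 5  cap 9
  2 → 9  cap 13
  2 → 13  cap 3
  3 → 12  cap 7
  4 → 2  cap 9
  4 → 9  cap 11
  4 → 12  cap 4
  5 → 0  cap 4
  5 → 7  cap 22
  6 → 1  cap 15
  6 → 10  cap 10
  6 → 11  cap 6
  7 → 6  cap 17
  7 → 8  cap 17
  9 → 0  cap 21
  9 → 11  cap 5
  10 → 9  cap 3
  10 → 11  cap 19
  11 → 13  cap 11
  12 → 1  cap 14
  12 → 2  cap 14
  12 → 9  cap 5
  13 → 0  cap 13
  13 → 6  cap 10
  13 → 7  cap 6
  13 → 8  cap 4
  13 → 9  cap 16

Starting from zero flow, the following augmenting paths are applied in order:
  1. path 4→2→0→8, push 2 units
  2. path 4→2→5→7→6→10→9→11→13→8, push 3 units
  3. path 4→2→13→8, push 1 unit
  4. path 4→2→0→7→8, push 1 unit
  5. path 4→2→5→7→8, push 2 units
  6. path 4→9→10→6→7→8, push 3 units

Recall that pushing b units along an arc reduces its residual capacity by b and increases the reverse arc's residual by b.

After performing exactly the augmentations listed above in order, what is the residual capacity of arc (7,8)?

Residual capacity of (7,8): 11

after path 1 (4→2→0→8, push 2): res(7,8)=17
after path 2 (4→2→5→7→6→10→9→11→13→8, push 3): res(7,8)=17
after path 3 (4→2→13→8, push 1): res(7,8)=17
after path 4 (4→2→0→7→8, push 1): res(7,8)=16
after path 5 (4→2→5→7→8, push 2): res(7,8)=14
after path 6 (4→9→10→6→7→8, push 3): res(7,8)=11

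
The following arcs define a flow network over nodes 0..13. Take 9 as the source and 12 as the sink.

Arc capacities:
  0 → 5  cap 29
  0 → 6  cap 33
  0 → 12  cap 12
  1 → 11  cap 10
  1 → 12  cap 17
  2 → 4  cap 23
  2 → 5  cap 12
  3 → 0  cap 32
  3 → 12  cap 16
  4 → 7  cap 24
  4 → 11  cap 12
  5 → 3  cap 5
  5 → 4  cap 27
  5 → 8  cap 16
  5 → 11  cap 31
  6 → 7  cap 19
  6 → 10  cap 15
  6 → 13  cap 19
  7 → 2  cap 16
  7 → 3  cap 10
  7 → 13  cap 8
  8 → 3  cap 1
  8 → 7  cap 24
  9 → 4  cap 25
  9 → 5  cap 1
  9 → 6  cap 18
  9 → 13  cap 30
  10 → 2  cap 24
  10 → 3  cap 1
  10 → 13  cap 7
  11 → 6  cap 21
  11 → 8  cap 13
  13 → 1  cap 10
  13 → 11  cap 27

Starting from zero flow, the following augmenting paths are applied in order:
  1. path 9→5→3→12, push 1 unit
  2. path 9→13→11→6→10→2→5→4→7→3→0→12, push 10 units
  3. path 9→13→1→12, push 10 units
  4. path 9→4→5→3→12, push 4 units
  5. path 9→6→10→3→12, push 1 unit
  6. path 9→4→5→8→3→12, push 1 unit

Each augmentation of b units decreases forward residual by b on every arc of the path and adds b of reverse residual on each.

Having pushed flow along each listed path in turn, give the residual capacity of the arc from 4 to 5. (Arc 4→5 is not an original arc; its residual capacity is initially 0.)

after path 1 (9→5→3→12, push 1): res(4,5)=0
after path 2 (9→13→11→6→10→2→5→4→7→3→0→12, push 10): res(4,5)=10
after path 3 (9→13→1→12, push 10): res(4,5)=10
after path 4 (9→4→5→3→12, push 4): res(4,5)=6
after path 5 (9→6→10→3→12, push 1): res(4,5)=6
after path 6 (9→4→5→8→3→12, push 1): res(4,5)=5

Residual capacity of (4,5): 5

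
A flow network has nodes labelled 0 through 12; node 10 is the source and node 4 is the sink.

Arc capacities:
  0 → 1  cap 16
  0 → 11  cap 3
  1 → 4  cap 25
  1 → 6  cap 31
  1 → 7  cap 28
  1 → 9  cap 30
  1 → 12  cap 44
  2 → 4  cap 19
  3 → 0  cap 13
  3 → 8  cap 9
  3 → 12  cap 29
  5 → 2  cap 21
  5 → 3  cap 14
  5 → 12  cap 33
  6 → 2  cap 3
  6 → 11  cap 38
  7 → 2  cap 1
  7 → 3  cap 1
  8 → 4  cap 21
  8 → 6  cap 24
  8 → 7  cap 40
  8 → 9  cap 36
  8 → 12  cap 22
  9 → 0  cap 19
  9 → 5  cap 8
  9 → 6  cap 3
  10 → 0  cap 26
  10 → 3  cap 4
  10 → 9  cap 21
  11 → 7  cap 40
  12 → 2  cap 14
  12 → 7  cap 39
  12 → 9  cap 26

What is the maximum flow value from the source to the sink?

Maximum flow value: 33

augment #1: 10→0→1→4 bottleneck 16, total now 16
augment #2: 10→3→8→4 bottleneck 4, total now 20
augment #3: 10→9→5→2→4 bottleneck 8, total now 28
augment #4: 10→9→6→2→4 bottleneck 3, total now 31
augment #5: 10→0→11→7→2→4 bottleneck 1, total now 32
augment #6: 10→0→11→7→3→8→4 bottleneck 1, total now 33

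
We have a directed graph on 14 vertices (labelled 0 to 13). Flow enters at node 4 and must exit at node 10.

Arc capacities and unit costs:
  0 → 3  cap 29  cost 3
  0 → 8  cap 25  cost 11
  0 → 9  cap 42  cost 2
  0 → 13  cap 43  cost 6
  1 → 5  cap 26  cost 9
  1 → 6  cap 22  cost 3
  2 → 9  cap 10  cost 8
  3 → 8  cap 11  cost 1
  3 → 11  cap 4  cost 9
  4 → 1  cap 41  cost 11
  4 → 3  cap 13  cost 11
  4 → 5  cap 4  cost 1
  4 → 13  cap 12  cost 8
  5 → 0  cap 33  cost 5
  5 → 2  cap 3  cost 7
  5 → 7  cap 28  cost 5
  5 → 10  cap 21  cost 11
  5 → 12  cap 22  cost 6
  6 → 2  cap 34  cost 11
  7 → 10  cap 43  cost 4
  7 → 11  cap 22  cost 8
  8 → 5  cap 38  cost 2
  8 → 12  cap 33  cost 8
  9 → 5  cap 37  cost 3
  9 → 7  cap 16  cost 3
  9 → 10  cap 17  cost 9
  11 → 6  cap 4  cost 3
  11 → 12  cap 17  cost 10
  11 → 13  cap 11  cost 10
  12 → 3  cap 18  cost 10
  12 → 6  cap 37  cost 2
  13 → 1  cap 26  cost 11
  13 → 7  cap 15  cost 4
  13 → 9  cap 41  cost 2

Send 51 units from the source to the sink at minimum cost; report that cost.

shortest-cost path #1: 4→5→7→10 push 4 @ unit cost 10 (adds 40)
shortest-cost path #2: 4→13→7→10 push 12 @ unit cost 16 (adds 192)
shortest-cost path #3: 4→3→8→5→7→10 push 11 @ unit cost 23 (adds 253)
shortest-cost path #4: 4→1→5→7→10 push 13 @ unit cost 29 (adds 377)
shortest-cost path #5: 4→1→5→10 push 11 @ unit cost 31 (adds 341)
total cost = 1203

Minimum cost for 51 units: 1203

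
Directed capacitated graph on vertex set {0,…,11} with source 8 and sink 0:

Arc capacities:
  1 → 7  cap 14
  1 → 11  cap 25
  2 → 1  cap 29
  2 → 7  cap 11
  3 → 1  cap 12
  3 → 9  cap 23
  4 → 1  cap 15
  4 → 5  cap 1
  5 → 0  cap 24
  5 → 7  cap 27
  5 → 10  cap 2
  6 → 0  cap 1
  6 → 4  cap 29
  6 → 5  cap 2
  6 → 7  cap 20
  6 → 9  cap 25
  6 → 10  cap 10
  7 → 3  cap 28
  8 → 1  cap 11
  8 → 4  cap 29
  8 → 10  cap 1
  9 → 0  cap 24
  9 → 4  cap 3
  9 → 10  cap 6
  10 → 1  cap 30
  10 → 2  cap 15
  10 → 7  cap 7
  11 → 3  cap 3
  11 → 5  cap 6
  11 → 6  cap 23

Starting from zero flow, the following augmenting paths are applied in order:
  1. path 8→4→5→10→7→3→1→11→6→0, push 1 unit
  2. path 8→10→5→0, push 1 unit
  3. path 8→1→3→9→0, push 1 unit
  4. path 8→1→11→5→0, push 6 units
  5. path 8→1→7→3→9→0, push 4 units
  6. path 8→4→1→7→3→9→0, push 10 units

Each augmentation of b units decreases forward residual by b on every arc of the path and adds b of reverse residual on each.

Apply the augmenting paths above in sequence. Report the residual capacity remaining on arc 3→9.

Residual capacity of (3,9): 8

after path 1 (8→4→5→10→7→3→1→11→6→0, push 1): res(3,9)=23
after path 2 (8→10→5→0, push 1): res(3,9)=23
after path 3 (8→1→3→9→0, push 1): res(3,9)=22
after path 4 (8→1→11→5→0, push 6): res(3,9)=22
after path 5 (8→1→7→3→9→0, push 4): res(3,9)=18
after path 6 (8→4→1→7→3→9→0, push 10): res(3,9)=8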